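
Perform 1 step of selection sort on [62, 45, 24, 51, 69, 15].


Initial: [62, 45, 24, 51, 69, 15]
Step 1: min=15 at 5
  Swap: [15, 45, 24, 51, 69, 62]

After 1 step: [15, 45, 24, 51, 69, 62]


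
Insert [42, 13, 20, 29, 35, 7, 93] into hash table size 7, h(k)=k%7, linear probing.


Insert 42: h=0 -> slot 0
Insert 13: h=6 -> slot 6
Insert 20: h=6, 2 probes -> slot 1
Insert 29: h=1, 1 probes -> slot 2
Insert 35: h=0, 3 probes -> slot 3
Insert 7: h=0, 4 probes -> slot 4
Insert 93: h=2, 3 probes -> slot 5

Table: [42, 20, 29, 35, 7, 93, 13]


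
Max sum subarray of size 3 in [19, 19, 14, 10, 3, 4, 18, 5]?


[0:3]: 52
[1:4]: 43
[2:5]: 27
[3:6]: 17
[4:7]: 25
[5:8]: 27

Max: 52 at [0:3]


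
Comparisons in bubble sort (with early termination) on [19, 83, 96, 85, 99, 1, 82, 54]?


Algorithm: bubble sort (with early termination)
Input: [19, 83, 96, 85, 99, 1, 82, 54]
Sorted: [1, 19, 54, 82, 83, 85, 96, 99]

27


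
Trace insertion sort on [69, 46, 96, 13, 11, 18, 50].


Initial: [69, 46, 96, 13, 11, 18, 50]
Insert 46: [46, 69, 96, 13, 11, 18, 50]
Insert 96: [46, 69, 96, 13, 11, 18, 50]
Insert 13: [13, 46, 69, 96, 11, 18, 50]
Insert 11: [11, 13, 46, 69, 96, 18, 50]
Insert 18: [11, 13, 18, 46, 69, 96, 50]
Insert 50: [11, 13, 18, 46, 50, 69, 96]

Sorted: [11, 13, 18, 46, 50, 69, 96]


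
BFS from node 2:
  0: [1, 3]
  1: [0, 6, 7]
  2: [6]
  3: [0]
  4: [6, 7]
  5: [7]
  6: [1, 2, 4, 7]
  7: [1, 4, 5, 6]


Visit 2, enqueue [6]
Visit 6, enqueue [1, 4, 7]
Visit 1, enqueue [0]
Visit 4, enqueue []
Visit 7, enqueue [5]
Visit 0, enqueue [3]
Visit 5, enqueue []
Visit 3, enqueue []

BFS order: [2, 6, 1, 4, 7, 0, 5, 3]


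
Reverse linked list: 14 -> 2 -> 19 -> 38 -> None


Step 1: curr=14, set curr.next=prev(None) | reversed so far: 14
Step 2: curr=2, set curr.next=prev(14) | reversed so far: 2 -> 14
Step 3: curr=19, set curr.next=prev(2) | reversed so far: 19 -> 2 -> 14
Step 4: curr=38, set curr.next=prev(19) | reversed so far: 38 -> 19 -> 2 -> 14

38 -> 19 -> 2 -> 14 -> None


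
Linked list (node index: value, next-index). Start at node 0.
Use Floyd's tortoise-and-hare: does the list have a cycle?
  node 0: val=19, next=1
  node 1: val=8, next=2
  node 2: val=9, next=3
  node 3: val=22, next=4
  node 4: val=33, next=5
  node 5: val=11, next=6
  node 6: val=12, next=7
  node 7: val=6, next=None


Floyd's tortoise (slow, +1) and hare (fast, +2):
  init: slow=0, fast=0
  step 1: slow=1, fast=2
  step 2: slow=2, fast=4
  step 3: slow=3, fast=6
  step 4: fast 6->7->None, no cycle

Cycle: no


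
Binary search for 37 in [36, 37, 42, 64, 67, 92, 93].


Step 1: lo=0, hi=6, mid=3, val=64
Step 2: lo=0, hi=2, mid=1, val=37

Found at index 1


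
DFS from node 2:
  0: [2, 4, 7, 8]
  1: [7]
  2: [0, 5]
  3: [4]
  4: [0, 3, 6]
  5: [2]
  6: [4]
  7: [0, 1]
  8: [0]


Visit 2, push [5, 0]
Visit 0, push [8, 7, 4]
Visit 4, push [6, 3]
Visit 3, push []
Visit 6, push []
Visit 7, push [1]
Visit 1, push []
Visit 8, push []
Visit 5, push []

DFS order: [2, 0, 4, 3, 6, 7, 1, 8, 5]


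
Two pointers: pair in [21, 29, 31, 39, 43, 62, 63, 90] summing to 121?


lo=0(21)+hi=7(90)=111
lo=1(29)+hi=7(90)=119
lo=2(31)+hi=7(90)=121

Yes: 31+90=121


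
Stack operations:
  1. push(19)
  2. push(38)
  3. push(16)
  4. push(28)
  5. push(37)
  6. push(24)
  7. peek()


push(19) -> [19]
push(38) -> [19, 38]
push(16) -> [19, 38, 16]
push(28) -> [19, 38, 16, 28]
push(37) -> [19, 38, 16, 28, 37]
push(24) -> [19, 38, 16, 28, 37, 24]
peek()->24

Final stack: [19, 38, 16, 28, 37, 24]


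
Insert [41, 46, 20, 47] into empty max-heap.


Insert 41: [41]
Insert 46: [46, 41]
Insert 20: [46, 41, 20]
Insert 47: [47, 46, 20, 41]

Final heap: [47, 46, 20, 41]


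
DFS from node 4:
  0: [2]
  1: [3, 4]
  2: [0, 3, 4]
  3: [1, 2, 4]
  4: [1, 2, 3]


Visit 4, push [3, 2, 1]
Visit 1, push [3]
Visit 3, push [2]
Visit 2, push [0]
Visit 0, push []

DFS order: [4, 1, 3, 2, 0]


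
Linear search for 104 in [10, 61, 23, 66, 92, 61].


i=0: 10!=104
i=1: 61!=104
i=2: 23!=104
i=3: 66!=104
i=4: 92!=104
i=5: 61!=104

Not found, 6 comps


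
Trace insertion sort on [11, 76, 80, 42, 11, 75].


Initial: [11, 76, 80, 42, 11, 75]
Insert 76: [11, 76, 80, 42, 11, 75]
Insert 80: [11, 76, 80, 42, 11, 75]
Insert 42: [11, 42, 76, 80, 11, 75]
Insert 11: [11, 11, 42, 76, 80, 75]
Insert 75: [11, 11, 42, 75, 76, 80]

Sorted: [11, 11, 42, 75, 76, 80]


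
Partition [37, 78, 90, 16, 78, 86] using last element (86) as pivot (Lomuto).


Pivot: 86
  37 <= 86: advance i (no swap)
  78 <= 86: advance i (no swap)
  16 <= 86: swap -> [37, 78, 16, 90, 78, 86]
  78 <= 86: swap -> [37, 78, 16, 78, 90, 86]
Place pivot at 4: [37, 78, 16, 78, 86, 90]

Partitioned: [37, 78, 16, 78, 86, 90]


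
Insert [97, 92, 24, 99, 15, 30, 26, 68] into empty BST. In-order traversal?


Insert 97: root
Insert 92: L from 97
Insert 24: L from 97 -> L from 92
Insert 99: R from 97
Insert 15: L from 97 -> L from 92 -> L from 24
Insert 30: L from 97 -> L from 92 -> R from 24
Insert 26: L from 97 -> L from 92 -> R from 24 -> L from 30
Insert 68: L from 97 -> L from 92 -> R from 24 -> R from 30

In-order: [15, 24, 26, 30, 68, 92, 97, 99]


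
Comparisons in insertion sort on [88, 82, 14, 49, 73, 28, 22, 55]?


Algorithm: insertion sort
Input: [88, 82, 14, 49, 73, 28, 22, 55]
Sorted: [14, 22, 28, 49, 55, 73, 82, 88]

24


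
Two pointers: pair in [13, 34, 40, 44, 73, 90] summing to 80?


lo=0(13)+hi=5(90)=103
lo=0(13)+hi=4(73)=86
lo=0(13)+hi=3(44)=57
lo=1(34)+hi=3(44)=78
lo=2(40)+hi=3(44)=84

No pair found


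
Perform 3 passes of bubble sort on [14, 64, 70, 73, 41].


Initial: [14, 64, 70, 73, 41]
Pass 1: [14, 64, 70, 41, 73] (1 swaps)
Pass 2: [14, 64, 41, 70, 73] (1 swaps)
Pass 3: [14, 41, 64, 70, 73] (1 swaps)

After 3 passes: [14, 41, 64, 70, 73]


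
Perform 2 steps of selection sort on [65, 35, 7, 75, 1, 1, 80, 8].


Initial: [65, 35, 7, 75, 1, 1, 80, 8]
Step 1: min=1 at 4
  Swap: [1, 35, 7, 75, 65, 1, 80, 8]
Step 2: min=1 at 5
  Swap: [1, 1, 7, 75, 65, 35, 80, 8]

After 2 steps: [1, 1, 7, 75, 65, 35, 80, 8]


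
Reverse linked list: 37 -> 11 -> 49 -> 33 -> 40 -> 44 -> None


Step 1: curr=37, set curr.next=prev(None) | reversed so far: 37
Step 2: curr=11, set curr.next=prev(37) | reversed so far: 11 -> 37
Step 3: curr=49, set curr.next=prev(11) | reversed so far: 49 -> 11 -> 37
Step 4: curr=33, set curr.next=prev(49) | reversed so far: 33 -> 49 -> 11 -> 37
Step 5: curr=40, set curr.next=prev(33) | reversed so far: 40 -> 33 -> 49 -> 11 -> 37
Step 6: curr=44, set curr.next=prev(40) | reversed so far: 44 -> 40 -> 33 -> 49 -> 11 -> 37

44 -> 40 -> 33 -> 49 -> 11 -> 37 -> None


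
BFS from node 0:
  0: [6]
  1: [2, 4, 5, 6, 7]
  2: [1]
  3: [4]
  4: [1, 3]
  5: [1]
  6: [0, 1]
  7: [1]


Visit 0, enqueue [6]
Visit 6, enqueue [1]
Visit 1, enqueue [2, 4, 5, 7]
Visit 2, enqueue []
Visit 4, enqueue [3]
Visit 5, enqueue []
Visit 7, enqueue []
Visit 3, enqueue []

BFS order: [0, 6, 1, 2, 4, 5, 7, 3]


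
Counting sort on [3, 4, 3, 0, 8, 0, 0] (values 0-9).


Input: [3, 4, 3, 0, 8, 0, 0]
Counts: [3, 0, 0, 2, 1, 0, 0, 0, 1, 0]

Sorted: [0, 0, 0, 3, 3, 4, 8]


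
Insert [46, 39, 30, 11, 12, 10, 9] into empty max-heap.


Insert 46: [46]
Insert 39: [46, 39]
Insert 30: [46, 39, 30]
Insert 11: [46, 39, 30, 11]
Insert 12: [46, 39, 30, 11, 12]
Insert 10: [46, 39, 30, 11, 12, 10]
Insert 9: [46, 39, 30, 11, 12, 10, 9]

Final heap: [46, 39, 30, 11, 12, 10, 9]


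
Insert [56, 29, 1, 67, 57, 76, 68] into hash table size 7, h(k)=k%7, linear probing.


Insert 56: h=0 -> slot 0
Insert 29: h=1 -> slot 1
Insert 1: h=1, 1 probes -> slot 2
Insert 67: h=4 -> slot 4
Insert 57: h=1, 2 probes -> slot 3
Insert 76: h=6 -> slot 6
Insert 68: h=5 -> slot 5

Table: [56, 29, 1, 57, 67, 68, 76]


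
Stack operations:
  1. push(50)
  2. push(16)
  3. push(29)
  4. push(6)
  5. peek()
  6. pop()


push(50) -> [50]
push(16) -> [50, 16]
push(29) -> [50, 16, 29]
push(6) -> [50, 16, 29, 6]
peek()->6
pop()->6, [50, 16, 29]

Final stack: [50, 16, 29]


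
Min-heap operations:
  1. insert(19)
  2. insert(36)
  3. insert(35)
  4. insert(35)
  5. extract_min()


insert(19) -> [19]
insert(36) -> [19, 36]
insert(35) -> [19, 36, 35]
insert(35) -> [19, 35, 35, 36]
extract_min()->19, [35, 35, 36]

Final heap: [35, 35, 36]


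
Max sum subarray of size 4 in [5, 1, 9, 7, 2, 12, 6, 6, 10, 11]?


[0:4]: 22
[1:5]: 19
[2:6]: 30
[3:7]: 27
[4:8]: 26
[5:9]: 34
[6:10]: 33

Max: 34 at [5:9]


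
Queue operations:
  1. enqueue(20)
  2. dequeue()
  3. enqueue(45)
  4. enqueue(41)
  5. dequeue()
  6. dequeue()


enqueue(20) -> [20]
dequeue()->20, []
enqueue(45) -> [45]
enqueue(41) -> [45, 41]
dequeue()->45, [41]
dequeue()->41, []

Final queue: []


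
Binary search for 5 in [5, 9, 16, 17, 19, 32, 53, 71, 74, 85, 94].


Step 1: lo=0, hi=10, mid=5, val=32
Step 2: lo=0, hi=4, mid=2, val=16
Step 3: lo=0, hi=1, mid=0, val=5

Found at index 0


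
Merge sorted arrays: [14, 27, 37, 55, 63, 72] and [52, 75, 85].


Take 14 from A
Take 27 from A
Take 37 from A
Take 52 from B
Take 55 from A
Take 63 from A
Take 72 from A

Merged: [14, 27, 37, 52, 55, 63, 72, 75, 85]


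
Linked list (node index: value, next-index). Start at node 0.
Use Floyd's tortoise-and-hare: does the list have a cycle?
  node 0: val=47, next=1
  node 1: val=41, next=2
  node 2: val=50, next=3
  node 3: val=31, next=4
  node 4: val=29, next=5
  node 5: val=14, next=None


Floyd's tortoise (slow, +1) and hare (fast, +2):
  init: slow=0, fast=0
  step 1: slow=1, fast=2
  step 2: slow=2, fast=4
  step 3: fast 4->5->None, no cycle

Cycle: no


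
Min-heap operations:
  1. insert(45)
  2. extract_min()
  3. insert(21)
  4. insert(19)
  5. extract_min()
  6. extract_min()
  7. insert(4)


insert(45) -> [45]
extract_min()->45, []
insert(21) -> [21]
insert(19) -> [19, 21]
extract_min()->19, [21]
extract_min()->21, []
insert(4) -> [4]

Final heap: [4]


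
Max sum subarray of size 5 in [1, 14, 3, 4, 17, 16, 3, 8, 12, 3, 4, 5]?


[0:5]: 39
[1:6]: 54
[2:7]: 43
[3:8]: 48
[4:9]: 56
[5:10]: 42
[6:11]: 30
[7:12]: 32

Max: 56 at [4:9]


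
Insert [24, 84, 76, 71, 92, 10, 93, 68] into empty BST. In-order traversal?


Insert 24: root
Insert 84: R from 24
Insert 76: R from 24 -> L from 84
Insert 71: R from 24 -> L from 84 -> L from 76
Insert 92: R from 24 -> R from 84
Insert 10: L from 24
Insert 93: R from 24 -> R from 84 -> R from 92
Insert 68: R from 24 -> L from 84 -> L from 76 -> L from 71

In-order: [10, 24, 68, 71, 76, 84, 92, 93]


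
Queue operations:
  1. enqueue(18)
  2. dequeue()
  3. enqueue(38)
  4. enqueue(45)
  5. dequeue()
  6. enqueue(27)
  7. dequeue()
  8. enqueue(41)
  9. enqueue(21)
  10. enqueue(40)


enqueue(18) -> [18]
dequeue()->18, []
enqueue(38) -> [38]
enqueue(45) -> [38, 45]
dequeue()->38, [45]
enqueue(27) -> [45, 27]
dequeue()->45, [27]
enqueue(41) -> [27, 41]
enqueue(21) -> [27, 41, 21]
enqueue(40) -> [27, 41, 21, 40]

Final queue: [27, 41, 21, 40]


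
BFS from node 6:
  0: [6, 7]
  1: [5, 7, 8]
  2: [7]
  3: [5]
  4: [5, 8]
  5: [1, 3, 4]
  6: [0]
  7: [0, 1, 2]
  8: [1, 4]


Visit 6, enqueue [0]
Visit 0, enqueue [7]
Visit 7, enqueue [1, 2]
Visit 1, enqueue [5, 8]
Visit 2, enqueue []
Visit 5, enqueue [3, 4]
Visit 8, enqueue []
Visit 3, enqueue []
Visit 4, enqueue []

BFS order: [6, 0, 7, 1, 2, 5, 8, 3, 4]


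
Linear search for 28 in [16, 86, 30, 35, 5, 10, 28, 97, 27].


i=0: 16!=28
i=1: 86!=28
i=2: 30!=28
i=3: 35!=28
i=4: 5!=28
i=5: 10!=28
i=6: 28==28 found!

Found at 6, 7 comps


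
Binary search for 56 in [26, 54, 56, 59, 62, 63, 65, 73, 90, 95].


Step 1: lo=0, hi=9, mid=4, val=62
Step 2: lo=0, hi=3, mid=1, val=54
Step 3: lo=2, hi=3, mid=2, val=56

Found at index 2


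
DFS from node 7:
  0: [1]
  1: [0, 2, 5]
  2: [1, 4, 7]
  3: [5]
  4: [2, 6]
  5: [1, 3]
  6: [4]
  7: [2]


Visit 7, push [2]
Visit 2, push [4, 1]
Visit 1, push [5, 0]
Visit 0, push []
Visit 5, push [3]
Visit 3, push []
Visit 4, push [6]
Visit 6, push []

DFS order: [7, 2, 1, 0, 5, 3, 4, 6]


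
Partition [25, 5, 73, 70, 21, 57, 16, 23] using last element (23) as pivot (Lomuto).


Pivot: 23
  5 <= 23: swap -> [5, 25, 73, 70, 21, 57, 16, 23]
  21 <= 23: swap -> [5, 21, 73, 70, 25, 57, 16, 23]
  16 <= 23: swap -> [5, 21, 16, 70, 25, 57, 73, 23]
Place pivot at 3: [5, 21, 16, 23, 25, 57, 73, 70]

Partitioned: [5, 21, 16, 23, 25, 57, 73, 70]


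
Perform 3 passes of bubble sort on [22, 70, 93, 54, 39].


Initial: [22, 70, 93, 54, 39]
Pass 1: [22, 70, 54, 39, 93] (2 swaps)
Pass 2: [22, 54, 39, 70, 93] (2 swaps)
Pass 3: [22, 39, 54, 70, 93] (1 swaps)

After 3 passes: [22, 39, 54, 70, 93]


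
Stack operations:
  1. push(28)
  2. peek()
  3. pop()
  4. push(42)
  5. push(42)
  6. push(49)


push(28) -> [28]
peek()->28
pop()->28, []
push(42) -> [42]
push(42) -> [42, 42]
push(49) -> [42, 42, 49]

Final stack: [42, 42, 49]


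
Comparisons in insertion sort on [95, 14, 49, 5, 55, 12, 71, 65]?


Algorithm: insertion sort
Input: [95, 14, 49, 5, 55, 12, 71, 65]
Sorted: [5, 12, 14, 49, 55, 65, 71, 95]

18


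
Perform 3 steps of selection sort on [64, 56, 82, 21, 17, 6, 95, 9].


Initial: [64, 56, 82, 21, 17, 6, 95, 9]
Step 1: min=6 at 5
  Swap: [6, 56, 82, 21, 17, 64, 95, 9]
Step 2: min=9 at 7
  Swap: [6, 9, 82, 21, 17, 64, 95, 56]
Step 3: min=17 at 4
  Swap: [6, 9, 17, 21, 82, 64, 95, 56]

After 3 steps: [6, 9, 17, 21, 82, 64, 95, 56]


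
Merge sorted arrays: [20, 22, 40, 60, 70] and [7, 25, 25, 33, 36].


Take 7 from B
Take 20 from A
Take 22 from A
Take 25 from B
Take 25 from B
Take 33 from B
Take 36 from B

Merged: [7, 20, 22, 25, 25, 33, 36, 40, 60, 70]


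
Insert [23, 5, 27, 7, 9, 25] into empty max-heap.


Insert 23: [23]
Insert 5: [23, 5]
Insert 27: [27, 5, 23]
Insert 7: [27, 7, 23, 5]
Insert 9: [27, 9, 23, 5, 7]
Insert 25: [27, 9, 25, 5, 7, 23]

Final heap: [27, 9, 25, 5, 7, 23]


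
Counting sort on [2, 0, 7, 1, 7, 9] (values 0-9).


Input: [2, 0, 7, 1, 7, 9]
Counts: [1, 1, 1, 0, 0, 0, 0, 2, 0, 1]

Sorted: [0, 1, 2, 7, 7, 9]


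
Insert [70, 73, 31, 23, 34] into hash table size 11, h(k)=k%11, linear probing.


Insert 70: h=4 -> slot 4
Insert 73: h=7 -> slot 7
Insert 31: h=9 -> slot 9
Insert 23: h=1 -> slot 1
Insert 34: h=1, 1 probes -> slot 2

Table: [None, 23, 34, None, 70, None, None, 73, None, 31, None]


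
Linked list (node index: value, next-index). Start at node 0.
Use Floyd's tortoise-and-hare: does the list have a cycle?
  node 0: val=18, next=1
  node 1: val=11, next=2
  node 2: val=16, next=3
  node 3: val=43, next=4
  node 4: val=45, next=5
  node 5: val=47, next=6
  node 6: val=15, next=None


Floyd's tortoise (slow, +1) and hare (fast, +2):
  init: slow=0, fast=0
  step 1: slow=1, fast=2
  step 2: slow=2, fast=4
  step 3: slow=3, fast=6
  step 4: fast -> None, no cycle

Cycle: no


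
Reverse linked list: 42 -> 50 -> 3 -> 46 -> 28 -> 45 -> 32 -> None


Step 1: curr=42, set curr.next=prev(None) | reversed so far: 42
Step 2: curr=50, set curr.next=prev(42) | reversed so far: 50 -> 42
Step 3: curr=3, set curr.next=prev(50) | reversed so far: 3 -> 50 -> 42
Step 4: curr=46, set curr.next=prev(3) | reversed so far: 46 -> 3 -> 50 -> 42
Step 5: curr=28, set curr.next=prev(46) | reversed so far: 28 -> 46 -> 3 -> 50 -> 42
Step 6: curr=45, set curr.next=prev(28) | reversed so far: 45 -> 28 -> 46 -> 3 -> 50 -> 42
Step 7: curr=32, set curr.next=prev(45) | reversed so far: 32 -> 45 -> 28 -> 46 -> 3 -> 50 -> 42

32 -> 45 -> 28 -> 46 -> 3 -> 50 -> 42 -> None


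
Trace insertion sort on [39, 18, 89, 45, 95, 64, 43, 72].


Initial: [39, 18, 89, 45, 95, 64, 43, 72]
Insert 18: [18, 39, 89, 45, 95, 64, 43, 72]
Insert 89: [18, 39, 89, 45, 95, 64, 43, 72]
Insert 45: [18, 39, 45, 89, 95, 64, 43, 72]
Insert 95: [18, 39, 45, 89, 95, 64, 43, 72]
Insert 64: [18, 39, 45, 64, 89, 95, 43, 72]
Insert 43: [18, 39, 43, 45, 64, 89, 95, 72]
Insert 72: [18, 39, 43, 45, 64, 72, 89, 95]

Sorted: [18, 39, 43, 45, 64, 72, 89, 95]


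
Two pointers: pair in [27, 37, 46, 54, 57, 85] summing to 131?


lo=0(27)+hi=5(85)=112
lo=1(37)+hi=5(85)=122
lo=2(46)+hi=5(85)=131

Yes: 46+85=131


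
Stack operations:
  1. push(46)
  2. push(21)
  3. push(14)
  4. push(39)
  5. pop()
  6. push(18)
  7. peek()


push(46) -> [46]
push(21) -> [46, 21]
push(14) -> [46, 21, 14]
push(39) -> [46, 21, 14, 39]
pop()->39, [46, 21, 14]
push(18) -> [46, 21, 14, 18]
peek()->18

Final stack: [46, 21, 14, 18]


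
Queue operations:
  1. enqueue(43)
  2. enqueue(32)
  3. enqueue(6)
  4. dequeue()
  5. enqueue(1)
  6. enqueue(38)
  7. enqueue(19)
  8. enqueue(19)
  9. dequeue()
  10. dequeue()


enqueue(43) -> [43]
enqueue(32) -> [43, 32]
enqueue(6) -> [43, 32, 6]
dequeue()->43, [32, 6]
enqueue(1) -> [32, 6, 1]
enqueue(38) -> [32, 6, 1, 38]
enqueue(19) -> [32, 6, 1, 38, 19]
enqueue(19) -> [32, 6, 1, 38, 19, 19]
dequeue()->32, [6, 1, 38, 19, 19]
dequeue()->6, [1, 38, 19, 19]

Final queue: [1, 38, 19, 19]


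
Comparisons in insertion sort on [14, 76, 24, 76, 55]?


Algorithm: insertion sort
Input: [14, 76, 24, 76, 55]
Sorted: [14, 24, 55, 76, 76]

7


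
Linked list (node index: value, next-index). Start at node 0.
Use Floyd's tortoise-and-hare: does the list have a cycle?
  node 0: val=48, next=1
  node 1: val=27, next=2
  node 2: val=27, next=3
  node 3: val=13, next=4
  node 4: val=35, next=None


Floyd's tortoise (slow, +1) and hare (fast, +2):
  init: slow=0, fast=0
  step 1: slow=1, fast=2
  step 2: slow=2, fast=4
  step 3: fast -> None, no cycle

Cycle: no


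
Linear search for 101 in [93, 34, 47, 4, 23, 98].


i=0: 93!=101
i=1: 34!=101
i=2: 47!=101
i=3: 4!=101
i=4: 23!=101
i=5: 98!=101

Not found, 6 comps


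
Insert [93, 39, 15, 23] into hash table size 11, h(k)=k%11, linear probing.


Insert 93: h=5 -> slot 5
Insert 39: h=6 -> slot 6
Insert 15: h=4 -> slot 4
Insert 23: h=1 -> slot 1

Table: [None, 23, None, None, 15, 93, 39, None, None, None, None]


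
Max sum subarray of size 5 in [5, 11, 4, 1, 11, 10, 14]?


[0:5]: 32
[1:6]: 37
[2:7]: 40

Max: 40 at [2:7]


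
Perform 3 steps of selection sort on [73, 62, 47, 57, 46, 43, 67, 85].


Initial: [73, 62, 47, 57, 46, 43, 67, 85]
Step 1: min=43 at 5
  Swap: [43, 62, 47, 57, 46, 73, 67, 85]
Step 2: min=46 at 4
  Swap: [43, 46, 47, 57, 62, 73, 67, 85]
Step 3: min=47 at 2
  Swap: [43, 46, 47, 57, 62, 73, 67, 85]

After 3 steps: [43, 46, 47, 57, 62, 73, 67, 85]


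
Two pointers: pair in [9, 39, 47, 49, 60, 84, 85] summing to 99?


lo=0(9)+hi=6(85)=94
lo=1(39)+hi=6(85)=124
lo=1(39)+hi=5(84)=123
lo=1(39)+hi=4(60)=99

Yes: 39+60=99


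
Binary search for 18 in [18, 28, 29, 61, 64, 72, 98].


Step 1: lo=0, hi=6, mid=3, val=61
Step 2: lo=0, hi=2, mid=1, val=28
Step 3: lo=0, hi=0, mid=0, val=18

Found at index 0


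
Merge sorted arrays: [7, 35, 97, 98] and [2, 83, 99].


Take 2 from B
Take 7 from A
Take 35 from A
Take 83 from B
Take 97 from A
Take 98 from A

Merged: [2, 7, 35, 83, 97, 98, 99]


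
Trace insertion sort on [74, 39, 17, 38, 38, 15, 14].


Initial: [74, 39, 17, 38, 38, 15, 14]
Insert 39: [39, 74, 17, 38, 38, 15, 14]
Insert 17: [17, 39, 74, 38, 38, 15, 14]
Insert 38: [17, 38, 39, 74, 38, 15, 14]
Insert 38: [17, 38, 38, 39, 74, 15, 14]
Insert 15: [15, 17, 38, 38, 39, 74, 14]
Insert 14: [14, 15, 17, 38, 38, 39, 74]

Sorted: [14, 15, 17, 38, 38, 39, 74]


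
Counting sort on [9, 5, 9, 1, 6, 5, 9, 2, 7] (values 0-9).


Input: [9, 5, 9, 1, 6, 5, 9, 2, 7]
Counts: [0, 1, 1, 0, 0, 2, 1, 1, 0, 3]

Sorted: [1, 2, 5, 5, 6, 7, 9, 9, 9]


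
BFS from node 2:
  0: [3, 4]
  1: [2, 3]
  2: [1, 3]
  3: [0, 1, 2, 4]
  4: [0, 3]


Visit 2, enqueue [1, 3]
Visit 1, enqueue []
Visit 3, enqueue [0, 4]
Visit 0, enqueue []
Visit 4, enqueue []

BFS order: [2, 1, 3, 0, 4]


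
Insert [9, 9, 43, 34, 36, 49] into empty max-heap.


Insert 9: [9]
Insert 9: [9, 9]
Insert 43: [43, 9, 9]
Insert 34: [43, 34, 9, 9]
Insert 36: [43, 36, 9, 9, 34]
Insert 49: [49, 36, 43, 9, 34, 9]

Final heap: [49, 36, 43, 9, 34, 9]


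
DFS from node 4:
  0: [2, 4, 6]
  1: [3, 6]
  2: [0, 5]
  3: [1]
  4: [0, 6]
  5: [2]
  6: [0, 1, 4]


Visit 4, push [6, 0]
Visit 0, push [6, 2]
Visit 2, push [5]
Visit 5, push []
Visit 6, push [1]
Visit 1, push [3]
Visit 3, push []

DFS order: [4, 0, 2, 5, 6, 1, 3]


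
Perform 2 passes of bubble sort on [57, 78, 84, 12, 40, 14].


Initial: [57, 78, 84, 12, 40, 14]
Pass 1: [57, 78, 12, 40, 14, 84] (3 swaps)
Pass 2: [57, 12, 40, 14, 78, 84] (3 swaps)

After 2 passes: [57, 12, 40, 14, 78, 84]


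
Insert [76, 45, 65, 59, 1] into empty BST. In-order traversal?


Insert 76: root
Insert 45: L from 76
Insert 65: L from 76 -> R from 45
Insert 59: L from 76 -> R from 45 -> L from 65
Insert 1: L from 76 -> L from 45

In-order: [1, 45, 59, 65, 76]


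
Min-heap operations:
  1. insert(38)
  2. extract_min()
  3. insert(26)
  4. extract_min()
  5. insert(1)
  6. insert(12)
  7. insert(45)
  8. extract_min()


insert(38) -> [38]
extract_min()->38, []
insert(26) -> [26]
extract_min()->26, []
insert(1) -> [1]
insert(12) -> [1, 12]
insert(45) -> [1, 12, 45]
extract_min()->1, [12, 45]

Final heap: [12, 45]


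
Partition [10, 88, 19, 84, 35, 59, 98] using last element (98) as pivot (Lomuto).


Pivot: 98
  10 <= 98: advance i (no swap)
  88 <= 98: advance i (no swap)
  19 <= 98: advance i (no swap)
  84 <= 98: advance i (no swap)
  35 <= 98: advance i (no swap)
  59 <= 98: advance i (no swap)
Place pivot at 6: [10, 88, 19, 84, 35, 59, 98]

Partitioned: [10, 88, 19, 84, 35, 59, 98]


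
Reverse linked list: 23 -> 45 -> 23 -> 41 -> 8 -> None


Step 1: curr=23, set curr.next=prev(None) | reversed so far: 23
Step 2: curr=45, set curr.next=prev(23) | reversed so far: 45 -> 23
Step 3: curr=23, set curr.next=prev(45) | reversed so far: 23 -> 45 -> 23
Step 4: curr=41, set curr.next=prev(23) | reversed so far: 41 -> 23 -> 45 -> 23
Step 5: curr=8, set curr.next=prev(41) | reversed so far: 8 -> 41 -> 23 -> 45 -> 23

8 -> 41 -> 23 -> 45 -> 23 -> None


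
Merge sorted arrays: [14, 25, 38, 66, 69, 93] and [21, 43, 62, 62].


Take 14 from A
Take 21 from B
Take 25 from A
Take 38 from A
Take 43 from B
Take 62 from B
Take 62 from B

Merged: [14, 21, 25, 38, 43, 62, 62, 66, 69, 93]


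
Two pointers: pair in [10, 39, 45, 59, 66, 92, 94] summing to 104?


lo=0(10)+hi=6(94)=104

Yes: 10+94=104


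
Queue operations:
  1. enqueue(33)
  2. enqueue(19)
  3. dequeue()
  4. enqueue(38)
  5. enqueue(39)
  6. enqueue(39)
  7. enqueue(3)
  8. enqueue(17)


enqueue(33) -> [33]
enqueue(19) -> [33, 19]
dequeue()->33, [19]
enqueue(38) -> [19, 38]
enqueue(39) -> [19, 38, 39]
enqueue(39) -> [19, 38, 39, 39]
enqueue(3) -> [19, 38, 39, 39, 3]
enqueue(17) -> [19, 38, 39, 39, 3, 17]

Final queue: [19, 38, 39, 39, 3, 17]


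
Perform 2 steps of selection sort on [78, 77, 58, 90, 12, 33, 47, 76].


Initial: [78, 77, 58, 90, 12, 33, 47, 76]
Step 1: min=12 at 4
  Swap: [12, 77, 58, 90, 78, 33, 47, 76]
Step 2: min=33 at 5
  Swap: [12, 33, 58, 90, 78, 77, 47, 76]

After 2 steps: [12, 33, 58, 90, 78, 77, 47, 76]


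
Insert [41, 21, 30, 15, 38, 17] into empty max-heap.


Insert 41: [41]
Insert 21: [41, 21]
Insert 30: [41, 21, 30]
Insert 15: [41, 21, 30, 15]
Insert 38: [41, 38, 30, 15, 21]
Insert 17: [41, 38, 30, 15, 21, 17]

Final heap: [41, 38, 30, 15, 21, 17]


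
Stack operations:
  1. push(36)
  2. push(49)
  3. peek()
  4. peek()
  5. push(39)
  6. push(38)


push(36) -> [36]
push(49) -> [36, 49]
peek()->49
peek()->49
push(39) -> [36, 49, 39]
push(38) -> [36, 49, 39, 38]

Final stack: [36, 49, 39, 38]


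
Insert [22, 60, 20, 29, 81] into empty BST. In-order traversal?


Insert 22: root
Insert 60: R from 22
Insert 20: L from 22
Insert 29: R from 22 -> L from 60
Insert 81: R from 22 -> R from 60

In-order: [20, 22, 29, 60, 81]


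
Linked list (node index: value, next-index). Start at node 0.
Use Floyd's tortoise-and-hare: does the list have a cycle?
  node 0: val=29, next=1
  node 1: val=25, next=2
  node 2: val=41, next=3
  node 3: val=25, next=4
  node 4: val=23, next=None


Floyd's tortoise (slow, +1) and hare (fast, +2):
  init: slow=0, fast=0
  step 1: slow=1, fast=2
  step 2: slow=2, fast=4
  step 3: fast -> None, no cycle

Cycle: no


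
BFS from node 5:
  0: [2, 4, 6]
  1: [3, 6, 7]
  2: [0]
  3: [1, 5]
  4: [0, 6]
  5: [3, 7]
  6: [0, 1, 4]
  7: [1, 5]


Visit 5, enqueue [3, 7]
Visit 3, enqueue [1]
Visit 7, enqueue []
Visit 1, enqueue [6]
Visit 6, enqueue [0, 4]
Visit 0, enqueue [2]
Visit 4, enqueue []
Visit 2, enqueue []

BFS order: [5, 3, 7, 1, 6, 0, 4, 2]


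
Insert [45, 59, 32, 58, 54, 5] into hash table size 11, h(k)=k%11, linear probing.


Insert 45: h=1 -> slot 1
Insert 59: h=4 -> slot 4
Insert 32: h=10 -> slot 10
Insert 58: h=3 -> slot 3
Insert 54: h=10, 1 probes -> slot 0
Insert 5: h=5 -> slot 5

Table: [54, 45, None, 58, 59, 5, None, None, None, None, 32]


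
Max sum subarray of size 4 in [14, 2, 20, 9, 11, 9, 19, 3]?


[0:4]: 45
[1:5]: 42
[2:6]: 49
[3:7]: 48
[4:8]: 42

Max: 49 at [2:6]


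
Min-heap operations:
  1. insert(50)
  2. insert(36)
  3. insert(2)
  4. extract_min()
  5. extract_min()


insert(50) -> [50]
insert(36) -> [36, 50]
insert(2) -> [2, 50, 36]
extract_min()->2, [36, 50]
extract_min()->36, [50]

Final heap: [50]


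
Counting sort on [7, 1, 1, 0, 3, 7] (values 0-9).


Input: [7, 1, 1, 0, 3, 7]
Counts: [1, 2, 0, 1, 0, 0, 0, 2, 0, 0]

Sorted: [0, 1, 1, 3, 7, 7]


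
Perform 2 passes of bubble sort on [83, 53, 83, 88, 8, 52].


Initial: [83, 53, 83, 88, 8, 52]
Pass 1: [53, 83, 83, 8, 52, 88] (3 swaps)
Pass 2: [53, 83, 8, 52, 83, 88] (2 swaps)

After 2 passes: [53, 83, 8, 52, 83, 88]


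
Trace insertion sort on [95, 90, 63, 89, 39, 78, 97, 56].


Initial: [95, 90, 63, 89, 39, 78, 97, 56]
Insert 90: [90, 95, 63, 89, 39, 78, 97, 56]
Insert 63: [63, 90, 95, 89, 39, 78, 97, 56]
Insert 89: [63, 89, 90, 95, 39, 78, 97, 56]
Insert 39: [39, 63, 89, 90, 95, 78, 97, 56]
Insert 78: [39, 63, 78, 89, 90, 95, 97, 56]
Insert 97: [39, 63, 78, 89, 90, 95, 97, 56]
Insert 56: [39, 56, 63, 78, 89, 90, 95, 97]

Sorted: [39, 56, 63, 78, 89, 90, 95, 97]


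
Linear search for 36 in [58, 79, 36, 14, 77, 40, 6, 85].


i=0: 58!=36
i=1: 79!=36
i=2: 36==36 found!

Found at 2, 3 comps


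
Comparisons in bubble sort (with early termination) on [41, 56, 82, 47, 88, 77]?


Algorithm: bubble sort (with early termination)
Input: [41, 56, 82, 47, 88, 77]
Sorted: [41, 47, 56, 77, 82, 88]

12


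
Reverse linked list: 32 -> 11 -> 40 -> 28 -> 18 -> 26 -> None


Step 1: curr=32, set curr.next=prev(None) | reversed so far: 32
Step 2: curr=11, set curr.next=prev(32) | reversed so far: 11 -> 32
Step 3: curr=40, set curr.next=prev(11) | reversed so far: 40 -> 11 -> 32
Step 4: curr=28, set curr.next=prev(40) | reversed so far: 28 -> 40 -> 11 -> 32
Step 5: curr=18, set curr.next=prev(28) | reversed so far: 18 -> 28 -> 40 -> 11 -> 32
Step 6: curr=26, set curr.next=prev(18) | reversed so far: 26 -> 18 -> 28 -> 40 -> 11 -> 32

26 -> 18 -> 28 -> 40 -> 11 -> 32 -> None


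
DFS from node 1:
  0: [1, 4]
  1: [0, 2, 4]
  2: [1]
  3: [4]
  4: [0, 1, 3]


Visit 1, push [4, 2, 0]
Visit 0, push [4]
Visit 4, push [3]
Visit 3, push []
Visit 2, push []

DFS order: [1, 0, 4, 3, 2]


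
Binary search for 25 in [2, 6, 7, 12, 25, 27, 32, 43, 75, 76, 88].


Step 1: lo=0, hi=10, mid=5, val=27
Step 2: lo=0, hi=4, mid=2, val=7
Step 3: lo=3, hi=4, mid=3, val=12
Step 4: lo=4, hi=4, mid=4, val=25

Found at index 4


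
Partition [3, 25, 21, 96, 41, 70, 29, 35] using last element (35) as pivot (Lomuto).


Pivot: 35
  3 <= 35: advance i (no swap)
  25 <= 35: advance i (no swap)
  21 <= 35: advance i (no swap)
  29 <= 35: swap -> [3, 25, 21, 29, 41, 70, 96, 35]
Place pivot at 4: [3, 25, 21, 29, 35, 70, 96, 41]

Partitioned: [3, 25, 21, 29, 35, 70, 96, 41]


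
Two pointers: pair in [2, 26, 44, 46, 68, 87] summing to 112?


lo=0(2)+hi=5(87)=89
lo=1(26)+hi=5(87)=113
lo=1(26)+hi=4(68)=94
lo=2(44)+hi=4(68)=112

Yes: 44+68=112


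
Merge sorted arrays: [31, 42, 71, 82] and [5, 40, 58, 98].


Take 5 from B
Take 31 from A
Take 40 from B
Take 42 from A
Take 58 from B
Take 71 from A
Take 82 from A

Merged: [5, 31, 40, 42, 58, 71, 82, 98]


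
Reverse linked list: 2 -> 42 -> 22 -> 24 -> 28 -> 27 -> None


Step 1: curr=2, set curr.next=prev(None) | reversed so far: 2
Step 2: curr=42, set curr.next=prev(2) | reversed so far: 42 -> 2
Step 3: curr=22, set curr.next=prev(42) | reversed so far: 22 -> 42 -> 2
Step 4: curr=24, set curr.next=prev(22) | reversed so far: 24 -> 22 -> 42 -> 2
Step 5: curr=28, set curr.next=prev(24) | reversed so far: 28 -> 24 -> 22 -> 42 -> 2
Step 6: curr=27, set curr.next=prev(28) | reversed so far: 27 -> 28 -> 24 -> 22 -> 42 -> 2

27 -> 28 -> 24 -> 22 -> 42 -> 2 -> None


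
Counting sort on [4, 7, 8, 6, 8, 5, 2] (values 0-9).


Input: [4, 7, 8, 6, 8, 5, 2]
Counts: [0, 0, 1, 0, 1, 1, 1, 1, 2, 0]

Sorted: [2, 4, 5, 6, 7, 8, 8]


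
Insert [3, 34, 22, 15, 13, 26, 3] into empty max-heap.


Insert 3: [3]
Insert 34: [34, 3]
Insert 22: [34, 3, 22]
Insert 15: [34, 15, 22, 3]
Insert 13: [34, 15, 22, 3, 13]
Insert 26: [34, 15, 26, 3, 13, 22]
Insert 3: [34, 15, 26, 3, 13, 22, 3]

Final heap: [34, 15, 26, 3, 13, 22, 3]


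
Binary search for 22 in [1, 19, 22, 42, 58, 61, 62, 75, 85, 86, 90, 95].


Step 1: lo=0, hi=11, mid=5, val=61
Step 2: lo=0, hi=4, mid=2, val=22

Found at index 2


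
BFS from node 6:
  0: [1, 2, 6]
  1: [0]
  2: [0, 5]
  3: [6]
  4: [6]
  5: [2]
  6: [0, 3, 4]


Visit 6, enqueue [0, 3, 4]
Visit 0, enqueue [1, 2]
Visit 3, enqueue []
Visit 4, enqueue []
Visit 1, enqueue []
Visit 2, enqueue [5]
Visit 5, enqueue []

BFS order: [6, 0, 3, 4, 1, 2, 5]


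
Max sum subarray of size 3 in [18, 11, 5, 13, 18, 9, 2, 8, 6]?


[0:3]: 34
[1:4]: 29
[2:5]: 36
[3:6]: 40
[4:7]: 29
[5:8]: 19
[6:9]: 16

Max: 40 at [3:6]


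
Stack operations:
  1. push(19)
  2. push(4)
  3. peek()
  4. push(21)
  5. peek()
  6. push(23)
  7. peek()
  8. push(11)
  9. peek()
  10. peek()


push(19) -> [19]
push(4) -> [19, 4]
peek()->4
push(21) -> [19, 4, 21]
peek()->21
push(23) -> [19, 4, 21, 23]
peek()->23
push(11) -> [19, 4, 21, 23, 11]
peek()->11
peek()->11

Final stack: [19, 4, 21, 23, 11]


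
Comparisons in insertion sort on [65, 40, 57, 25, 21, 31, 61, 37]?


Algorithm: insertion sort
Input: [65, 40, 57, 25, 21, 31, 61, 37]
Sorted: [21, 25, 31, 37, 40, 57, 61, 65]

21


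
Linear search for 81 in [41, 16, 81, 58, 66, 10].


i=0: 41!=81
i=1: 16!=81
i=2: 81==81 found!

Found at 2, 3 comps


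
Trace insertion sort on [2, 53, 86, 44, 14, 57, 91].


Initial: [2, 53, 86, 44, 14, 57, 91]
Insert 53: [2, 53, 86, 44, 14, 57, 91]
Insert 86: [2, 53, 86, 44, 14, 57, 91]
Insert 44: [2, 44, 53, 86, 14, 57, 91]
Insert 14: [2, 14, 44, 53, 86, 57, 91]
Insert 57: [2, 14, 44, 53, 57, 86, 91]
Insert 91: [2, 14, 44, 53, 57, 86, 91]

Sorted: [2, 14, 44, 53, 57, 86, 91]


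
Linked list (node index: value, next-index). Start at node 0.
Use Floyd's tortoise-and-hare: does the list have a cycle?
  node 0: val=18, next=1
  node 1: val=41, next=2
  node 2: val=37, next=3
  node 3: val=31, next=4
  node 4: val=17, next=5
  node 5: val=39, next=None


Floyd's tortoise (slow, +1) and hare (fast, +2):
  init: slow=0, fast=0
  step 1: slow=1, fast=2
  step 2: slow=2, fast=4
  step 3: fast 4->5->None, no cycle

Cycle: no


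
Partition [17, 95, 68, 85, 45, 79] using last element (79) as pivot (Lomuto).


Pivot: 79
  17 <= 79: advance i (no swap)
  68 <= 79: swap -> [17, 68, 95, 85, 45, 79]
  45 <= 79: swap -> [17, 68, 45, 85, 95, 79]
Place pivot at 3: [17, 68, 45, 79, 95, 85]

Partitioned: [17, 68, 45, 79, 95, 85]


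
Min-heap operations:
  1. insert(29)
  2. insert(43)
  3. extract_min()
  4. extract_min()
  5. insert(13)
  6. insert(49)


insert(29) -> [29]
insert(43) -> [29, 43]
extract_min()->29, [43]
extract_min()->43, []
insert(13) -> [13]
insert(49) -> [13, 49]

Final heap: [13, 49]


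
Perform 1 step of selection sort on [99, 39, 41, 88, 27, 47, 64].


Initial: [99, 39, 41, 88, 27, 47, 64]
Step 1: min=27 at 4
  Swap: [27, 39, 41, 88, 99, 47, 64]

After 1 step: [27, 39, 41, 88, 99, 47, 64]


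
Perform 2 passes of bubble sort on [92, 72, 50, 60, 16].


Initial: [92, 72, 50, 60, 16]
Pass 1: [72, 50, 60, 16, 92] (4 swaps)
Pass 2: [50, 60, 16, 72, 92] (3 swaps)

After 2 passes: [50, 60, 16, 72, 92]


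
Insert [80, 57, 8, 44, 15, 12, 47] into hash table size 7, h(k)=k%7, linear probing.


Insert 80: h=3 -> slot 3
Insert 57: h=1 -> slot 1
Insert 8: h=1, 1 probes -> slot 2
Insert 44: h=2, 2 probes -> slot 4
Insert 15: h=1, 4 probes -> slot 5
Insert 12: h=5, 1 probes -> slot 6
Insert 47: h=5, 2 probes -> slot 0

Table: [47, 57, 8, 80, 44, 15, 12]


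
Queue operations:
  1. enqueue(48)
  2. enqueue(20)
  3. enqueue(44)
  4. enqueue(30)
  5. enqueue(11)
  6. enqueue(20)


enqueue(48) -> [48]
enqueue(20) -> [48, 20]
enqueue(44) -> [48, 20, 44]
enqueue(30) -> [48, 20, 44, 30]
enqueue(11) -> [48, 20, 44, 30, 11]
enqueue(20) -> [48, 20, 44, 30, 11, 20]

Final queue: [48, 20, 44, 30, 11, 20]


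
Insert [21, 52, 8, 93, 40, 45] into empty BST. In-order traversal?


Insert 21: root
Insert 52: R from 21
Insert 8: L from 21
Insert 93: R from 21 -> R from 52
Insert 40: R from 21 -> L from 52
Insert 45: R from 21 -> L from 52 -> R from 40

In-order: [8, 21, 40, 45, 52, 93]


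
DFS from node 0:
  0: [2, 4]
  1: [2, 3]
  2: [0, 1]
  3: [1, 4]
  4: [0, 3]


Visit 0, push [4, 2]
Visit 2, push [1]
Visit 1, push [3]
Visit 3, push [4]
Visit 4, push []

DFS order: [0, 2, 1, 3, 4]


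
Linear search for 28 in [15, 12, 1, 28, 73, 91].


i=0: 15!=28
i=1: 12!=28
i=2: 1!=28
i=3: 28==28 found!

Found at 3, 4 comps


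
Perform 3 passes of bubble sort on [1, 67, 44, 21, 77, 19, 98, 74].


Initial: [1, 67, 44, 21, 77, 19, 98, 74]
Pass 1: [1, 44, 21, 67, 19, 77, 74, 98] (4 swaps)
Pass 2: [1, 21, 44, 19, 67, 74, 77, 98] (3 swaps)
Pass 3: [1, 21, 19, 44, 67, 74, 77, 98] (1 swaps)

After 3 passes: [1, 21, 19, 44, 67, 74, 77, 98]


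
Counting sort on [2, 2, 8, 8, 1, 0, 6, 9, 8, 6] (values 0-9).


Input: [2, 2, 8, 8, 1, 0, 6, 9, 8, 6]
Counts: [1, 1, 2, 0, 0, 0, 2, 0, 3, 1]

Sorted: [0, 1, 2, 2, 6, 6, 8, 8, 8, 9]


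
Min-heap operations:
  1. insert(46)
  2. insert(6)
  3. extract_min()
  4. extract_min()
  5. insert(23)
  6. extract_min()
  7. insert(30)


insert(46) -> [46]
insert(6) -> [6, 46]
extract_min()->6, [46]
extract_min()->46, []
insert(23) -> [23]
extract_min()->23, []
insert(30) -> [30]

Final heap: [30]


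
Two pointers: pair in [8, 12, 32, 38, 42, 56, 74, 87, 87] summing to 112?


lo=0(8)+hi=8(87)=95
lo=1(12)+hi=8(87)=99
lo=2(32)+hi=8(87)=119
lo=2(32)+hi=7(87)=119
lo=2(32)+hi=6(74)=106
lo=3(38)+hi=6(74)=112

Yes: 38+74=112


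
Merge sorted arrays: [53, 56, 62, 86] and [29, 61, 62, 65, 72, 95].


Take 29 from B
Take 53 from A
Take 56 from A
Take 61 from B
Take 62 from A
Take 62 from B
Take 65 from B
Take 72 from B
Take 86 from A

Merged: [29, 53, 56, 61, 62, 62, 65, 72, 86, 95]


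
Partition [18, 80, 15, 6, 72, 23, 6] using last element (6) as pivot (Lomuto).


Pivot: 6
  6 <= 6: swap -> [6, 80, 15, 18, 72, 23, 6]
Place pivot at 1: [6, 6, 15, 18, 72, 23, 80]

Partitioned: [6, 6, 15, 18, 72, 23, 80]


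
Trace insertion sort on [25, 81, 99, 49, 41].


Initial: [25, 81, 99, 49, 41]
Insert 81: [25, 81, 99, 49, 41]
Insert 99: [25, 81, 99, 49, 41]
Insert 49: [25, 49, 81, 99, 41]
Insert 41: [25, 41, 49, 81, 99]

Sorted: [25, 41, 49, 81, 99]


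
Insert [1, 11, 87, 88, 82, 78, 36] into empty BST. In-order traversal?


Insert 1: root
Insert 11: R from 1
Insert 87: R from 1 -> R from 11
Insert 88: R from 1 -> R from 11 -> R from 87
Insert 82: R from 1 -> R from 11 -> L from 87
Insert 78: R from 1 -> R from 11 -> L from 87 -> L from 82
Insert 36: R from 1 -> R from 11 -> L from 87 -> L from 82 -> L from 78

In-order: [1, 11, 36, 78, 82, 87, 88]


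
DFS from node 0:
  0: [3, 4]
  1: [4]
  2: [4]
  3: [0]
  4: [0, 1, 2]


Visit 0, push [4, 3]
Visit 3, push []
Visit 4, push [2, 1]
Visit 1, push []
Visit 2, push []

DFS order: [0, 3, 4, 1, 2]


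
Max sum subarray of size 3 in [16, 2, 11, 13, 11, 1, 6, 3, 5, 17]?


[0:3]: 29
[1:4]: 26
[2:5]: 35
[3:6]: 25
[4:7]: 18
[5:8]: 10
[6:9]: 14
[7:10]: 25

Max: 35 at [2:5]


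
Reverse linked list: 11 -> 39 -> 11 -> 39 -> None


Step 1: curr=11, set curr.next=prev(None) | reversed so far: 11
Step 2: curr=39, set curr.next=prev(11) | reversed so far: 39 -> 11
Step 3: curr=11, set curr.next=prev(39) | reversed so far: 11 -> 39 -> 11
Step 4: curr=39, set curr.next=prev(11) | reversed so far: 39 -> 11 -> 39 -> 11

39 -> 11 -> 39 -> 11 -> None


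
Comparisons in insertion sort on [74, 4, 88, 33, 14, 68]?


Algorithm: insertion sort
Input: [74, 4, 88, 33, 14, 68]
Sorted: [4, 14, 33, 68, 74, 88]

12


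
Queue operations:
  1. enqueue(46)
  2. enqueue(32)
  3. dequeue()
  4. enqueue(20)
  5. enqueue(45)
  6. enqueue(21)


enqueue(46) -> [46]
enqueue(32) -> [46, 32]
dequeue()->46, [32]
enqueue(20) -> [32, 20]
enqueue(45) -> [32, 20, 45]
enqueue(21) -> [32, 20, 45, 21]

Final queue: [32, 20, 45, 21]


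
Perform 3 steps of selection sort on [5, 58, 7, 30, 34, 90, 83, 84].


Initial: [5, 58, 7, 30, 34, 90, 83, 84]
Step 1: min=5 at 0
  Swap: [5, 58, 7, 30, 34, 90, 83, 84]
Step 2: min=7 at 2
  Swap: [5, 7, 58, 30, 34, 90, 83, 84]
Step 3: min=30 at 3
  Swap: [5, 7, 30, 58, 34, 90, 83, 84]

After 3 steps: [5, 7, 30, 58, 34, 90, 83, 84]


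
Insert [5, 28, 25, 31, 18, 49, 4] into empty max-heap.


Insert 5: [5]
Insert 28: [28, 5]
Insert 25: [28, 5, 25]
Insert 31: [31, 28, 25, 5]
Insert 18: [31, 28, 25, 5, 18]
Insert 49: [49, 28, 31, 5, 18, 25]
Insert 4: [49, 28, 31, 5, 18, 25, 4]

Final heap: [49, 28, 31, 5, 18, 25, 4]


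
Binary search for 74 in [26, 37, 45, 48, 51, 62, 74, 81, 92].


Step 1: lo=0, hi=8, mid=4, val=51
Step 2: lo=5, hi=8, mid=6, val=74

Found at index 6


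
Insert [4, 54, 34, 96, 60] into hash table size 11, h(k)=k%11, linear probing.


Insert 4: h=4 -> slot 4
Insert 54: h=10 -> slot 10
Insert 34: h=1 -> slot 1
Insert 96: h=8 -> slot 8
Insert 60: h=5 -> slot 5

Table: [None, 34, None, None, 4, 60, None, None, 96, None, 54]


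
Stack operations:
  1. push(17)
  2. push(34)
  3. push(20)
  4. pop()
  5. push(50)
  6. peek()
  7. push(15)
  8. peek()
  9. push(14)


push(17) -> [17]
push(34) -> [17, 34]
push(20) -> [17, 34, 20]
pop()->20, [17, 34]
push(50) -> [17, 34, 50]
peek()->50
push(15) -> [17, 34, 50, 15]
peek()->15
push(14) -> [17, 34, 50, 15, 14]

Final stack: [17, 34, 50, 15, 14]


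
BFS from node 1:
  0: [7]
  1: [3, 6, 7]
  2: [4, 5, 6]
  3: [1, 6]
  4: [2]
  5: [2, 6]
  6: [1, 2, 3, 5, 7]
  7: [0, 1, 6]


Visit 1, enqueue [3, 6, 7]
Visit 3, enqueue []
Visit 6, enqueue [2, 5]
Visit 7, enqueue [0]
Visit 2, enqueue [4]
Visit 5, enqueue []
Visit 0, enqueue []
Visit 4, enqueue []

BFS order: [1, 3, 6, 7, 2, 5, 0, 4]


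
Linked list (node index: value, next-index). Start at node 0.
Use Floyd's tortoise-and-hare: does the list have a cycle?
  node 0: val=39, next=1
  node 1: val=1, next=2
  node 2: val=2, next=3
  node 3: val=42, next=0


Floyd's tortoise (slow, +1) and hare (fast, +2):
  init: slow=0, fast=0
  step 1: slow=1, fast=2
  step 2: slow=2, fast=0
  step 3: slow=3, fast=2
  step 4: slow=0, fast=0
  slow == fast at node 0: cycle detected

Cycle: yes


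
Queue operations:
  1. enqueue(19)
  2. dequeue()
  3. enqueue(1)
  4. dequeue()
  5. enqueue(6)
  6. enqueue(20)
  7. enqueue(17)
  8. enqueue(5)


enqueue(19) -> [19]
dequeue()->19, []
enqueue(1) -> [1]
dequeue()->1, []
enqueue(6) -> [6]
enqueue(20) -> [6, 20]
enqueue(17) -> [6, 20, 17]
enqueue(5) -> [6, 20, 17, 5]

Final queue: [6, 20, 17, 5]
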